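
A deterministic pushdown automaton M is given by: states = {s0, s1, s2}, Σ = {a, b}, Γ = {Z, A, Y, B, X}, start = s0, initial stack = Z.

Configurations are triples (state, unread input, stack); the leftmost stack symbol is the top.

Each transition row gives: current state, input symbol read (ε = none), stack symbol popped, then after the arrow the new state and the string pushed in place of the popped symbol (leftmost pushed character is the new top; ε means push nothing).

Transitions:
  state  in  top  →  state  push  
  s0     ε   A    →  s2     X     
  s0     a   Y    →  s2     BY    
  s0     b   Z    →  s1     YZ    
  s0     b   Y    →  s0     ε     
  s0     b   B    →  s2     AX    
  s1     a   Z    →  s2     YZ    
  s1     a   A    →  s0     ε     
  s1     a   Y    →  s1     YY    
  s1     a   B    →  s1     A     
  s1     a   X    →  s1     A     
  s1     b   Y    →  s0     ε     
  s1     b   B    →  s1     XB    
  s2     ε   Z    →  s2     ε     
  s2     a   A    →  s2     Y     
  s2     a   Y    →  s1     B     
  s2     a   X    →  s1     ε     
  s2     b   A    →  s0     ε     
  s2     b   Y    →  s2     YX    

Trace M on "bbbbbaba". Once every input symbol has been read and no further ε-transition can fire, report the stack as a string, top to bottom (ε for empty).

BYZ

(s0, bbbbbaba, Z)
  read b, top Z: go to s1, push YZ → (s1, bbbbaba, YZ)
  read b, top Y: go to s0, push ε → (s0, bbbaba, Z)
  read b, top Z: go to s1, push YZ → (s1, bbaba, YZ)
  read b, top Y: go to s0, push ε → (s0, baba, Z)
  read b, top Z: go to s1, push YZ → (s1, aba, YZ)
  read a, top Y: go to s1, push YY → (s1, ba, YYZ)
  read b, top Y: go to s0, push ε → (s0, a, YZ)
  read a, top Y: go to s2, push BY → (s2, ε, BYZ)
All input consumed in state s2 with stack BYZ.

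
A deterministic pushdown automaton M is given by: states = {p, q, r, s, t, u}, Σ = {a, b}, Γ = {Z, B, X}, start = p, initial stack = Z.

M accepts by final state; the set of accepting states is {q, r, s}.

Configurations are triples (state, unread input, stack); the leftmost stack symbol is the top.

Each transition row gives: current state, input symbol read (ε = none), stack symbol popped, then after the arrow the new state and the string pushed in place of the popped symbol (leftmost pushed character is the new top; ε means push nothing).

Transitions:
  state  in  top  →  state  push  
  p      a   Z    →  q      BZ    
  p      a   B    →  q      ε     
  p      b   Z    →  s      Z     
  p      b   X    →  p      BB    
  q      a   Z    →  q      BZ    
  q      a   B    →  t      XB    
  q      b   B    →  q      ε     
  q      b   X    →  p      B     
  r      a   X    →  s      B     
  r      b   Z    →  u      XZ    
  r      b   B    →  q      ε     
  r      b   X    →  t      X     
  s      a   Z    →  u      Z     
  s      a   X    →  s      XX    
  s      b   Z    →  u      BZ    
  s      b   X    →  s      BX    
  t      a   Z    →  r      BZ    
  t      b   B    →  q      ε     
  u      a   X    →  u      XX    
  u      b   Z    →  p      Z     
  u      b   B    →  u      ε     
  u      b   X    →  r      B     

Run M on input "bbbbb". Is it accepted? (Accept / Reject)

Accept

(p, bbbbb, Z) ⊢ (s, bbbb, Z) ⊢ (u, bbb, BZ) ⊢ (u, bb, Z) ⊢ (p, b, Z) ⊢ (s, ε, Z)
All input consumed; state s ∈ F.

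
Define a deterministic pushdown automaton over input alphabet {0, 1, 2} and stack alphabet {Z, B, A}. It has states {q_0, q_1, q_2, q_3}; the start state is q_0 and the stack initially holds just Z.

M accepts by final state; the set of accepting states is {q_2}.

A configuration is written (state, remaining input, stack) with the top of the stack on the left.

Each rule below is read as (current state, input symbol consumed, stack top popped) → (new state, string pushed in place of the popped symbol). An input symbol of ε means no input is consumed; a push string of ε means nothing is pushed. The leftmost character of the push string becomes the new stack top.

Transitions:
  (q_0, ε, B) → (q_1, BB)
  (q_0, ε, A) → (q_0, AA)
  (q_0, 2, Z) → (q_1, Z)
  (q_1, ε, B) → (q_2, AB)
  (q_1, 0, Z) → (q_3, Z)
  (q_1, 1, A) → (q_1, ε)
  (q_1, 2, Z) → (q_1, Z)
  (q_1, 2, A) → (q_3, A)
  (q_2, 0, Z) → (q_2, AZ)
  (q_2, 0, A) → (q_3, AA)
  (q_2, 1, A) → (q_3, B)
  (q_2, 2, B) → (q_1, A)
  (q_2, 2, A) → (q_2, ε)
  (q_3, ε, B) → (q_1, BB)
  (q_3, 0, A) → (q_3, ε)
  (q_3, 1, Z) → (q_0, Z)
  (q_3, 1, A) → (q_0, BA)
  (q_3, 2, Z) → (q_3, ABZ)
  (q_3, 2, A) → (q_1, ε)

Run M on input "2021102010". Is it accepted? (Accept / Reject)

(q_0, 2021102010, Z) ⊢ (q_1, 021102010, Z) ⊢ (q_3, 21102010, Z) ⊢ (q_3, 1102010, ABZ) ⊢ (q_0, 102010, BABZ) ⊢ (q_1, 102010, BBABZ) ⊢ (q_2, 102010, ABBABZ) ⊢ (q_3, 02010, BBBABZ) ⊢ (q_1, 02010, BBBBABZ) ⊢ (q_2, 02010, ABBBBABZ) ⊢ (q_3, 2010, AABBBBABZ) ⊢ (q_1, 010, ABBBBABZ)
No transition applies at (q_1, 010, ABBBBABZ); input not fully consumed.

Reject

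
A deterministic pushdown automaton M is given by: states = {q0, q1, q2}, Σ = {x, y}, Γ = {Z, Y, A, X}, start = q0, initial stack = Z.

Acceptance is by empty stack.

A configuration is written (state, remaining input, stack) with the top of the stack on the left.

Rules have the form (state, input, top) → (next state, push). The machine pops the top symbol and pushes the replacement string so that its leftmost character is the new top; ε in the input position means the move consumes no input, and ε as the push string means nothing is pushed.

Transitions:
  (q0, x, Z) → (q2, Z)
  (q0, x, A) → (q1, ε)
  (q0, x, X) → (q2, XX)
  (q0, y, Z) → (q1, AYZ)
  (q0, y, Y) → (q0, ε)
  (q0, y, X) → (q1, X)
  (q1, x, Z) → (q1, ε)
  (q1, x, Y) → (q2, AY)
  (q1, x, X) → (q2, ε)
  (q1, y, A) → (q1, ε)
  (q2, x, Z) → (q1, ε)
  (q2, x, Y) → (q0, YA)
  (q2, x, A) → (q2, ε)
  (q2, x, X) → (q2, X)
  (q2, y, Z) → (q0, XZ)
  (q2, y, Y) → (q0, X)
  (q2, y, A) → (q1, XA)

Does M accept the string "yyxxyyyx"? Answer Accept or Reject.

Reject

(q0, yyxxyyyx, Z)
  read y, top Z: go to q1, push AYZ → (q1, yxxyyyx, AYZ)
  read y, top A: go to q1, push ε → (q1, xxyyyx, YZ)
  read x, top Y: go to q2, push AY → (q2, xyyyx, AYZ)
  read x, top A: go to q2, push ε → (q2, yyyx, YZ)
  read y, top Y: go to q0, push X → (q0, yyx, XZ)
  read y, top X: go to q1, push X → (q1, yx, XZ)
No transition applies at (q1, yx, XZ); input not fully consumed.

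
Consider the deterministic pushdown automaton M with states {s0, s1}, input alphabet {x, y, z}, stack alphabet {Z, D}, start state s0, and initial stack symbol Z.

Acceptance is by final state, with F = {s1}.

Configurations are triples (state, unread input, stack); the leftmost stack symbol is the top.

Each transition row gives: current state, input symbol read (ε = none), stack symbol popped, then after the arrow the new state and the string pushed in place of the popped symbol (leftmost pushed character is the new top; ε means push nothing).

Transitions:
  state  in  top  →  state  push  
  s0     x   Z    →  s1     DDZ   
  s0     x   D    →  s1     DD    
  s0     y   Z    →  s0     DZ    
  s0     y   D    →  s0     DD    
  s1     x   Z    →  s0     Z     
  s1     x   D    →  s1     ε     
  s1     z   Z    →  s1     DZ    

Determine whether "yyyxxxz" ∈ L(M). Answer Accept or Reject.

Reject

(s0, yyyxxxz, Z)
  read y, top Z: go to s0, push DZ → (s0, yyxxxz, DZ)
  read y, top D: go to s0, push DD → (s0, yxxxz, DDZ)
  read y, top D: go to s0, push DD → (s0, xxxz, DDDZ)
  read x, top D: go to s1, push DD → (s1, xxz, DDDDZ)
  read x, top D: go to s1, push ε → (s1, xz, DDDZ)
  read x, top D: go to s1, push ε → (s1, z, DDZ)
No transition applies at (s1, z, DDZ); input not fully consumed.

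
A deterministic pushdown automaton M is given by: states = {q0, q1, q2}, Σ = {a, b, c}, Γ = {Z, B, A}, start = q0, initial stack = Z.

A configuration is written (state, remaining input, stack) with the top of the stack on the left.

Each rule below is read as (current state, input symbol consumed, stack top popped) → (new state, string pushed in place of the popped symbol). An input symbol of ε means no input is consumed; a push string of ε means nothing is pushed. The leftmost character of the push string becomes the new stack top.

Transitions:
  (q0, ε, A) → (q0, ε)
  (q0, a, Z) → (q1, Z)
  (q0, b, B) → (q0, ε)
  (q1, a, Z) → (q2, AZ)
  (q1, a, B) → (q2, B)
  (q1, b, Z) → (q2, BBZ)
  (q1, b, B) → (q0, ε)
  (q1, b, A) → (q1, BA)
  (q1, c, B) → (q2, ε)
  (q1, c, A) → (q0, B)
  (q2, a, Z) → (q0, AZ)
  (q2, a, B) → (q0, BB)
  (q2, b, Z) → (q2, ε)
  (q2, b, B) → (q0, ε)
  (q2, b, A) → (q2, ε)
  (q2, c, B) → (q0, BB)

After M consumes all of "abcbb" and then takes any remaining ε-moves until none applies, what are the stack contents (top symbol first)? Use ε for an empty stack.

(q0, abcbb, Z) ⊢ (q1, bcbb, Z) ⊢ (q2, cbb, BBZ) ⊢ (q0, bb, BBBZ) ⊢ (q0, b, BBZ) ⊢ (q0, ε, BZ)
All input consumed in state q0 with stack BZ.

BZ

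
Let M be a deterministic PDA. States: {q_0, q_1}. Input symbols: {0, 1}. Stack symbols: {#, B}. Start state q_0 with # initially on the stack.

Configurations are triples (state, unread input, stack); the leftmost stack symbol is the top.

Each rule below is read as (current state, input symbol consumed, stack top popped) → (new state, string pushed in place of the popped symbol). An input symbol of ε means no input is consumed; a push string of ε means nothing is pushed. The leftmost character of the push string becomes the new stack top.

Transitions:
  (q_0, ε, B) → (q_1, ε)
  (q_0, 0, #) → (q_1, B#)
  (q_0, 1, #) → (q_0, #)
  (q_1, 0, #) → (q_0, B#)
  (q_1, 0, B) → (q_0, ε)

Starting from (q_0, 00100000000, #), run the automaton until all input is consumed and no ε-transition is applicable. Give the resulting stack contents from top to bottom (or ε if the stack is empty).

(q_0, 00100000000, #)
  read 0, top #: go to q_1, push B# → (q_1, 0100000000, B#)
  read 0, top B: go to q_0, push ε → (q_0, 100000000, #)
  read 1, top #: go to q_0, push # → (q_0, 00000000, #)
  read 0, top #: go to q_1, push B# → (q_1, 0000000, B#)
  read 0, top B: go to q_0, push ε → (q_0, 000000, #)
  read 0, top #: go to q_1, push B# → (q_1, 00000, B#)
  read 0, top B: go to q_0, push ε → (q_0, 0000, #)
  read 0, top #: go to q_1, push B# → (q_1, 000, B#)
  read 0, top B: go to q_0, push ε → (q_0, 00, #)
  read 0, top #: go to q_1, push B# → (q_1, 0, B#)
  read 0, top B: go to q_0, push ε → (q_0, ε, #)
All input consumed in state q_0 with stack #.

#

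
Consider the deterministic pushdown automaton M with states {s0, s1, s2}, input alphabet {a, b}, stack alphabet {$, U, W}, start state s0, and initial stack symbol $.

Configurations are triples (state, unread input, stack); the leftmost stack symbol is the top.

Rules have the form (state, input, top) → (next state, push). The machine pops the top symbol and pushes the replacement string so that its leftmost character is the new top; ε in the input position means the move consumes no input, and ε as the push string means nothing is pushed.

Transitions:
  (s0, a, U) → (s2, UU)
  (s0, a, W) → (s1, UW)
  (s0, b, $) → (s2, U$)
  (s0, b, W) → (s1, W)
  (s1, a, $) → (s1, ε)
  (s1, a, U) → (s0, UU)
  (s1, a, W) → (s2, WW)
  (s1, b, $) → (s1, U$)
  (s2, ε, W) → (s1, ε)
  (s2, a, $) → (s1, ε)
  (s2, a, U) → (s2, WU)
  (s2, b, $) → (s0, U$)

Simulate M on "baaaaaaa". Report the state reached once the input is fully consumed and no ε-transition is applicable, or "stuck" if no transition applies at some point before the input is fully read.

(s0, baaaaaaa, $)
  read b, top $: go to s2, push U$ → (s2, aaaaaaa, U$)
  read a, top U: go to s2, push WU → (s2, aaaaaa, WU$)
  ε-move, top W: go to s1, push ε → (s1, aaaaaa, U$)
  read a, top U: go to s0, push UU → (s0, aaaaa, UU$)
  read a, top U: go to s2, push UU → (s2, aaaa, UUU$)
  read a, top U: go to s2, push WU → (s2, aaa, WUUU$)
  ε-move, top W: go to s1, push ε → (s1, aaa, UUU$)
  read a, top U: go to s0, push UU → (s0, aa, UUUU$)
  read a, top U: go to s2, push UU → (s2, a, UUUUU$)
  read a, top U: go to s2, push WU → (s2, ε, WUUUUU$)
  ε-move, top W: go to s1, push ε → (s1, ε, UUUUU$)
All input consumed; M is in state s1.

s1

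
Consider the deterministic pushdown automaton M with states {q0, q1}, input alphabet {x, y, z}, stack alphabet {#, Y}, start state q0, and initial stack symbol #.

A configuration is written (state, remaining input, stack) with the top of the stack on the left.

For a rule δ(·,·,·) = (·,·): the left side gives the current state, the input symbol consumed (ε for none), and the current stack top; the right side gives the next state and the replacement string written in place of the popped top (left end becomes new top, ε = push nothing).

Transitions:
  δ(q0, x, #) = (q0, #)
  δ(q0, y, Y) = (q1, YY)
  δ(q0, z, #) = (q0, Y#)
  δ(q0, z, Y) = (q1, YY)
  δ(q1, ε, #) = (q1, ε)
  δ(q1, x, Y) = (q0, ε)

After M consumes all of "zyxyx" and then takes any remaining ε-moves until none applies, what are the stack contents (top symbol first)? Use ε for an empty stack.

(q0, zyxyx, #) ⊢ (q0, yxyx, Y#) ⊢ (q1, xyx, YY#) ⊢ (q0, yx, Y#) ⊢ (q1, x, YY#) ⊢ (q0, ε, Y#)
All input consumed in state q0 with stack Y#.

Y#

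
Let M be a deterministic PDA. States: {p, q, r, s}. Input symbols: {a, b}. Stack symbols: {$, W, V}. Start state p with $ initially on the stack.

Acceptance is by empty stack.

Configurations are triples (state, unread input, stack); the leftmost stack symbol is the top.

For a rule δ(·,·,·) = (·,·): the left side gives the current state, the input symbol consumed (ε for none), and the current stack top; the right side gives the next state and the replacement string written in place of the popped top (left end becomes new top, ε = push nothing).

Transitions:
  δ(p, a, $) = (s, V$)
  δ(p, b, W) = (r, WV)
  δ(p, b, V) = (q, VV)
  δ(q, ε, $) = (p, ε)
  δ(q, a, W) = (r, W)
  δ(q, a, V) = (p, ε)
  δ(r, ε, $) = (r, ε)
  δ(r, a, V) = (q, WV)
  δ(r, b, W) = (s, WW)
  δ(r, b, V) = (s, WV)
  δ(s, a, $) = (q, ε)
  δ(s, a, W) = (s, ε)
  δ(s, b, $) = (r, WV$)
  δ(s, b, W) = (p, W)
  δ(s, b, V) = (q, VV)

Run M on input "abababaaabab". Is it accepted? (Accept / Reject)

Reject

(p, abababaaabab, $)
  read a, top $: go to s, push V$ → (s, bababaaabab, V$)
  read b, top V: go to q, push VV → (q, ababaaabab, VV$)
  read a, top V: go to p, push ε → (p, babaaabab, V$)
  read b, top V: go to q, push VV → (q, abaaabab, VV$)
  read a, top V: go to p, push ε → (p, baaabab, V$)
  read b, top V: go to q, push VV → (q, aaabab, VV$)
  read a, top V: go to p, push ε → (p, aabab, V$)
No transition applies at (p, aabab, V$); input not fully consumed.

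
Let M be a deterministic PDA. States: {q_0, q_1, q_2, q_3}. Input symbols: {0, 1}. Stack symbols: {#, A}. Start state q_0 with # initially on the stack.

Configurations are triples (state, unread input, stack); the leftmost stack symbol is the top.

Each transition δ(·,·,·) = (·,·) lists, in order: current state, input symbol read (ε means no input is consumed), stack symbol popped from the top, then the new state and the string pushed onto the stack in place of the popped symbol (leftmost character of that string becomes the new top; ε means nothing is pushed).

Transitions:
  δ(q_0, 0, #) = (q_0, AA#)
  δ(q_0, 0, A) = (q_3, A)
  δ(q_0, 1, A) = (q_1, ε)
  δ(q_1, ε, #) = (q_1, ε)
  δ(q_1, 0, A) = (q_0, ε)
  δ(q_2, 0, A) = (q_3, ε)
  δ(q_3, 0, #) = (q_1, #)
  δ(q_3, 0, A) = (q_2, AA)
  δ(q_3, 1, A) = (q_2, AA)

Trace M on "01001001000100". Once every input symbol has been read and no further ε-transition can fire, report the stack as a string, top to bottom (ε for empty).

(q_0, 01001001000100, #)
  read 0, top #: go to q_0, push AA# → (q_0, 1001001000100, AA#)
  read 1, top A: go to q_1, push ε → (q_1, 001001000100, A#)
  read 0, top A: go to q_0, push ε → (q_0, 01001000100, #)
  read 0, top #: go to q_0, push AA# → (q_0, 1001000100, AA#)
  read 1, top A: go to q_1, push ε → (q_1, 001000100, A#)
  read 0, top A: go to q_0, push ε → (q_0, 01000100, #)
  read 0, top #: go to q_0, push AA# → (q_0, 1000100, AA#)
  read 1, top A: go to q_1, push ε → (q_1, 000100, A#)
  read 0, top A: go to q_0, push ε → (q_0, 00100, #)
  read 0, top #: go to q_0, push AA# → (q_0, 0100, AA#)
  read 0, top A: go to q_3, push A → (q_3, 100, AA#)
  read 1, top A: go to q_2, push AA → (q_2, 00, AAA#)
  read 0, top A: go to q_3, push ε → (q_3, 0, AA#)
  read 0, top A: go to q_2, push AA → (q_2, ε, AAA#)
All input consumed in state q_2 with stack AAA#.

AAA#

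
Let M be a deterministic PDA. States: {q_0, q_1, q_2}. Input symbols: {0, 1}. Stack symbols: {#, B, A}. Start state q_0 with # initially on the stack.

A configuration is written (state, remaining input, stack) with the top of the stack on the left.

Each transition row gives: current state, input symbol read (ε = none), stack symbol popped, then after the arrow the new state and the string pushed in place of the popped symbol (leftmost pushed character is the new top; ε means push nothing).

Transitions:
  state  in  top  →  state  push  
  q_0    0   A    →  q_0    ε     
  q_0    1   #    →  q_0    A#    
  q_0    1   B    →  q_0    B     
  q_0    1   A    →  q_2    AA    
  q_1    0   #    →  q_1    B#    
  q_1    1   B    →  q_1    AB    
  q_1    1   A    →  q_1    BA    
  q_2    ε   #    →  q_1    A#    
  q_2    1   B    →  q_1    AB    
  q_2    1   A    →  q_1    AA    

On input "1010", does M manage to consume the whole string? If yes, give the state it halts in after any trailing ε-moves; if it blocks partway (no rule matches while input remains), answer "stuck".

(q_0, 1010, #) ⊢ (q_0, 010, A#) ⊢ (q_0, 10, #) ⊢ (q_0, 0, A#) ⊢ (q_0, ε, #)
All input consumed; M is in state q_0.

q_0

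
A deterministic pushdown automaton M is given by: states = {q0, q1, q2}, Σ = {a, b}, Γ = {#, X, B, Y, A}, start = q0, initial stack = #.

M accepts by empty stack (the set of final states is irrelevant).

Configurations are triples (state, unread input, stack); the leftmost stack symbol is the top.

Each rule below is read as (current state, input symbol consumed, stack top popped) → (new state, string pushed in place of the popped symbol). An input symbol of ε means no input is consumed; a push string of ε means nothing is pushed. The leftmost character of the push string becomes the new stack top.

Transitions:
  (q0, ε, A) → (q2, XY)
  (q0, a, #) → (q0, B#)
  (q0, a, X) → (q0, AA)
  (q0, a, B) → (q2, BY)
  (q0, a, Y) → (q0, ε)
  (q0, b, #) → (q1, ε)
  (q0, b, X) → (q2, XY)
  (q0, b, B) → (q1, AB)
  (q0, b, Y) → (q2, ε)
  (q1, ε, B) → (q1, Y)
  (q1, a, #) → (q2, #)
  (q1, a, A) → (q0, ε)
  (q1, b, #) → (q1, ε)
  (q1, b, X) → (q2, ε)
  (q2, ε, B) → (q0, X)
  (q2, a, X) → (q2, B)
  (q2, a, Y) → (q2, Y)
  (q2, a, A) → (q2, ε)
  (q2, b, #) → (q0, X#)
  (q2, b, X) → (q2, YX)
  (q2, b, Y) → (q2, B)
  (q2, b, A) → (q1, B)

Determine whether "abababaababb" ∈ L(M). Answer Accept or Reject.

Reject

(q0, abababaababb, #)
  read a, top #: go to q0, push B# → (q0, bababaababb, B#)
  read b, top B: go to q1, push AB → (q1, ababaababb, AB#)
  read a, top A: go to q0, push ε → (q0, babaababb, B#)
  read b, top B: go to q1, push AB → (q1, abaababb, AB#)
  read a, top A: go to q0, push ε → (q0, baababb, B#)
  read b, top B: go to q1, push AB → (q1, aababb, AB#)
  read a, top A: go to q0, push ε → (q0, ababb, B#)
  read a, top B: go to q2, push BY → (q2, babb, BY#)
  ε-move, top B: go to q0, push X → (q0, babb, XY#)
  read b, top X: go to q2, push XY → (q2, abb, XYY#)
  read a, top X: go to q2, push B → (q2, bb, BYY#)
  ε-move, top B: go to q0, push X → (q0, bb, XYY#)
  read b, top X: go to q2, push XY → (q2, b, XYYY#)
  read b, top X: go to q2, push YX → (q2, ε, YXYYY#)
All input consumed; stack is YXYYY#, not empty, and no further ε-move applies.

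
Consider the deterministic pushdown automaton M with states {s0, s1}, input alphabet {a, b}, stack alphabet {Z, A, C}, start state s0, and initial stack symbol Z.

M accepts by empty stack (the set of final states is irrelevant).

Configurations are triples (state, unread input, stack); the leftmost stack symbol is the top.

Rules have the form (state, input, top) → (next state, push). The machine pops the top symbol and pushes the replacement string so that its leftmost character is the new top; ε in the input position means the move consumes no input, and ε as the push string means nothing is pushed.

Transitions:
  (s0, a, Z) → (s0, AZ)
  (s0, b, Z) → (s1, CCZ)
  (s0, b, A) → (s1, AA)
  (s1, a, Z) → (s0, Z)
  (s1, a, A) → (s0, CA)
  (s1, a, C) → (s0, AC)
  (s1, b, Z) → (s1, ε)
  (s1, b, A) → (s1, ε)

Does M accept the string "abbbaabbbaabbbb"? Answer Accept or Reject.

(s0, abbbaabbbaabbbb, Z)
  read a, top Z: go to s0, push AZ → (s0, bbbaabbbaabbbb, AZ)
  read b, top A: go to s1, push AA → (s1, bbaabbbaabbbb, AAZ)
  read b, top A: go to s1, push ε → (s1, baabbbaabbbb, AZ)
  read b, top A: go to s1, push ε → (s1, aabbbaabbbb, Z)
  read a, top Z: go to s0, push Z → (s0, abbbaabbbb, Z)
  read a, top Z: go to s0, push AZ → (s0, bbbaabbbb, AZ)
  read b, top A: go to s1, push AA → (s1, bbaabbbb, AAZ)
  read b, top A: go to s1, push ε → (s1, baabbbb, AZ)
  read b, top A: go to s1, push ε → (s1, aabbbb, Z)
  read a, top Z: go to s0, push Z → (s0, abbbb, Z)
  read a, top Z: go to s0, push AZ → (s0, bbbb, AZ)
  read b, top A: go to s1, push AA → (s1, bbb, AAZ)
  read b, top A: go to s1, push ε → (s1, bb, AZ)
  read b, top A: go to s1, push ε → (s1, b, Z)
  read b, top Z: go to s1, push ε → (s1, ε, ε)
All input consumed and the stack is empty.

Accept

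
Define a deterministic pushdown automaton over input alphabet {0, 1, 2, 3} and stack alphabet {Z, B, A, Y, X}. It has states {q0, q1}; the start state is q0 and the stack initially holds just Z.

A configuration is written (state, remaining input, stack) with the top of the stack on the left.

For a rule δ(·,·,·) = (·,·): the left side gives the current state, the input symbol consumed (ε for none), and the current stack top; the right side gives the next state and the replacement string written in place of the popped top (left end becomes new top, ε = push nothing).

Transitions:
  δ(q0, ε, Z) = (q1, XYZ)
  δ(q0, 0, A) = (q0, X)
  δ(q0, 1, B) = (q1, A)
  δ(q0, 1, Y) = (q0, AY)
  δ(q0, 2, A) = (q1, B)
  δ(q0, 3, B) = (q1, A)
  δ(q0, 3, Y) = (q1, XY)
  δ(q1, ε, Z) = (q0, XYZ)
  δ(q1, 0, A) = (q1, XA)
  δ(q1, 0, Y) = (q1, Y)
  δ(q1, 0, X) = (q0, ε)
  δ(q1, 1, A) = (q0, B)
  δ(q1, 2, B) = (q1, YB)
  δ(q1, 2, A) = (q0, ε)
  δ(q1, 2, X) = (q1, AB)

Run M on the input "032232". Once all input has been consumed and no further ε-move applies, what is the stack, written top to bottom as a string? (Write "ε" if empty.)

YZ

(q0, 032232, Z) ⊢ (q1, 032232, XYZ) ⊢ (q0, 32232, YZ) ⊢ (q1, 2232, XYZ) ⊢ (q1, 232, ABYZ) ⊢ (q0, 32, BYZ) ⊢ (q1, 2, AYZ) ⊢ (q0, ε, YZ)
All input consumed in state q0 with stack YZ.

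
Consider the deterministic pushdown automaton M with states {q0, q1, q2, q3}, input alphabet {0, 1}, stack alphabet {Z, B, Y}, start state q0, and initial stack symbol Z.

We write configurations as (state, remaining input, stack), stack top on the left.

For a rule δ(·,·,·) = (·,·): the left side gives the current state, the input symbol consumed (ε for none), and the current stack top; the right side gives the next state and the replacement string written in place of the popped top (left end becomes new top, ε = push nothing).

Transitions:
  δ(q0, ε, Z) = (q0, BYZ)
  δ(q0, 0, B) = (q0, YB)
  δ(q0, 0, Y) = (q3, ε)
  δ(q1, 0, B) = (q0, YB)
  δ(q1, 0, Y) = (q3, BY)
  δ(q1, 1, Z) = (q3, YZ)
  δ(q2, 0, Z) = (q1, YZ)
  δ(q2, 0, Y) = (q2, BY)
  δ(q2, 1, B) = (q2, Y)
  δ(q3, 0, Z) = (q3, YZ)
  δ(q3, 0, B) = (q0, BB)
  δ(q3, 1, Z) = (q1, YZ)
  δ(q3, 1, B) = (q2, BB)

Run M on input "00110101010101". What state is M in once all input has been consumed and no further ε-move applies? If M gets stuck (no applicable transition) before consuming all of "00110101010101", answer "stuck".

(q0, 00110101010101, Z)
  ε-move, top Z: go to q0, push BYZ → (q0, 00110101010101, BYZ)
  read 0, top B: go to q0, push YB → (q0, 0110101010101, YBYZ)
  read 0, top Y: go to q3, push ε → (q3, 110101010101, BYZ)
  read 1, top B: go to q2, push BB → (q2, 10101010101, BBYZ)
  read 1, top B: go to q2, push Y → (q2, 0101010101, YBYZ)
  read 0, top Y: go to q2, push BY → (q2, 101010101, BYBYZ)
  read 1, top B: go to q2, push Y → (q2, 01010101, YYBYZ)
  read 0, top Y: go to q2, push BY → (q2, 1010101, BYYBYZ)
  read 1, top B: go to q2, push Y → (q2, 010101, YYYBYZ)
  read 0, top Y: go to q2, push BY → (q2, 10101, BYYYBYZ)
  read 1, top B: go to q2, push Y → (q2, 0101, YYYYBYZ)
  read 0, top Y: go to q2, push BY → (q2, 101, BYYYYBYZ)
  read 1, top B: go to q2, push Y → (q2, 01, YYYYYBYZ)
  read 0, top Y: go to q2, push BY → (q2, 1, BYYYYYBYZ)
  read 1, top B: go to q2, push Y → (q2, ε, YYYYYYBYZ)
All input consumed; M is in state q2.

q2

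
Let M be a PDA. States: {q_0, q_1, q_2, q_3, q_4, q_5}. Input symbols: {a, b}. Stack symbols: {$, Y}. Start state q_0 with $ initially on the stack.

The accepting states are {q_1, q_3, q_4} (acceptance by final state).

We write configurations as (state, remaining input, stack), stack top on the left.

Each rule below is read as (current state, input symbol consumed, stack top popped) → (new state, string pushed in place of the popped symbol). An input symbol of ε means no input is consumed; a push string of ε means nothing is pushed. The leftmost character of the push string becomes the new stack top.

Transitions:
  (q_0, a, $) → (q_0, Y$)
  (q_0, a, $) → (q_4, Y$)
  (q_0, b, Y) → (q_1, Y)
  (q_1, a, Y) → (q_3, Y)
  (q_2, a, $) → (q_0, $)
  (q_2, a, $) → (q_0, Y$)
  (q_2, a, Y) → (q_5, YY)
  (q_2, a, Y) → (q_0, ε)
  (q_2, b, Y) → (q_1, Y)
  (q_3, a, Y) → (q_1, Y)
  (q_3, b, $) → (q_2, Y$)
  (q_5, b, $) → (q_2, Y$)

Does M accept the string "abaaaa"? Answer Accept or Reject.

One accepting computation: (q_0, abaaaa, $) ⊢ (q_0, baaaa, Y$) ⊢ (q_1, aaaa, Y$) ⊢ (q_3, aaa, Y$) ⊢ (q_1, aa, Y$) ⊢ (q_3, a, Y$) ⊢ (q_1, ε, Y$)
All input consumed and state q_1 ∈ F.

Accept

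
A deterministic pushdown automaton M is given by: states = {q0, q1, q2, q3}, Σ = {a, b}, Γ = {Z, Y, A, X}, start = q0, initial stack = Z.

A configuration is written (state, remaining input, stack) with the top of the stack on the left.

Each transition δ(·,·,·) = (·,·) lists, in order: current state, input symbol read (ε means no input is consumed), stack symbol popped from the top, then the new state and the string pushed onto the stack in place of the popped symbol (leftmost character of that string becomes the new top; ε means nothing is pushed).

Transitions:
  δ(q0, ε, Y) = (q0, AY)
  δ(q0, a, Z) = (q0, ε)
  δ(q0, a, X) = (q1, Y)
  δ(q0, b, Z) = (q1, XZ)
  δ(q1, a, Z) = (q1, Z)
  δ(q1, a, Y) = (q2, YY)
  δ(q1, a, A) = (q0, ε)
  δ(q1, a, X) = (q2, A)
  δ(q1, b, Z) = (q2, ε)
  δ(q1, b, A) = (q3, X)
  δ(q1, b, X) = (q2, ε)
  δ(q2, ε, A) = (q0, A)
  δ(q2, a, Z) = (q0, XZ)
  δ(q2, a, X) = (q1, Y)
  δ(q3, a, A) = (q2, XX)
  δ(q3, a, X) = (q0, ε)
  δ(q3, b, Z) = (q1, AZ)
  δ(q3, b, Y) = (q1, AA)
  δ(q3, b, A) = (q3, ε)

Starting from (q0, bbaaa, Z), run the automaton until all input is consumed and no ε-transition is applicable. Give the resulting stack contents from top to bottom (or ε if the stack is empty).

(q0, bbaaa, Z) ⊢ (q1, baaa, XZ) ⊢ (q2, aaa, Z) ⊢ (q0, aa, XZ) ⊢ (q1, a, YZ) ⊢ (q2, ε, YYZ)
All input consumed in state q2 with stack YYZ.

YYZ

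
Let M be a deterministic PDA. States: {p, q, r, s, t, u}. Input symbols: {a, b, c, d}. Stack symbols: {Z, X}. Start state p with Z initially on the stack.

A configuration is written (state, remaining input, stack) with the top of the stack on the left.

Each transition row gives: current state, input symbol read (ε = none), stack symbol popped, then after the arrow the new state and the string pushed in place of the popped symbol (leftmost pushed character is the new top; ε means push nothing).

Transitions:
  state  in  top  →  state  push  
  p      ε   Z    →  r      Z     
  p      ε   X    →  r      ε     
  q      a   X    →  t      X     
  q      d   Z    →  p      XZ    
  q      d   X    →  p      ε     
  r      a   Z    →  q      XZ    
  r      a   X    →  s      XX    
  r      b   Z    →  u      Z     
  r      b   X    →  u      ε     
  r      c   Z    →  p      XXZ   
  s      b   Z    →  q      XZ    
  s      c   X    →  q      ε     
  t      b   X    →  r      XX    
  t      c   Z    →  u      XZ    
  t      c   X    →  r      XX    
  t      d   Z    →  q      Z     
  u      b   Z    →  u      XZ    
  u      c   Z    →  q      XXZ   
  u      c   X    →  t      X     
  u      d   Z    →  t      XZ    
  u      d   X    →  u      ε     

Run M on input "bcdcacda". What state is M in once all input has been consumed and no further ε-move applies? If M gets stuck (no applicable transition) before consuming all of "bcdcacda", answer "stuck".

q

(p, bcdcacda, Z) ⊢ (r, bcdcacda, Z) ⊢ (u, cdcacda, Z) ⊢ (q, dcacda, XXZ) ⊢ (p, cacda, XZ) ⊢ (r, cacda, Z) ⊢ (p, acda, XXZ) ⊢ (r, acda, XZ) ⊢ (s, cda, XXZ) ⊢ (q, da, XZ) ⊢ (p, a, Z) ⊢ (r, a, Z) ⊢ (q, ε, XZ)
All input consumed; M is in state q.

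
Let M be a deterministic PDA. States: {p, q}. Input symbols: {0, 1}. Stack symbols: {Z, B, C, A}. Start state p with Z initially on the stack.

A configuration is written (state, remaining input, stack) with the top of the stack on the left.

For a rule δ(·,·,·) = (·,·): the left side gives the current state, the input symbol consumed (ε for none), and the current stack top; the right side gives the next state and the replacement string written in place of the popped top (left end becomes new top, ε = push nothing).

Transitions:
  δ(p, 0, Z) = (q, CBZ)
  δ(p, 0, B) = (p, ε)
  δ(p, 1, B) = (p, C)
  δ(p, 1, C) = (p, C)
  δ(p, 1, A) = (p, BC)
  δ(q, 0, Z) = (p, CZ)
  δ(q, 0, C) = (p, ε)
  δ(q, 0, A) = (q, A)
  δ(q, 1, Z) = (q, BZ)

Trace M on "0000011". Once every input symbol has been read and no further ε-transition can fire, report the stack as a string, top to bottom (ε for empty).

(p, 0000011, Z)
  read 0, top Z: go to q, push CBZ → (q, 000011, CBZ)
  read 0, top C: go to p, push ε → (p, 00011, BZ)
  read 0, top B: go to p, push ε → (p, 0011, Z)
  read 0, top Z: go to q, push CBZ → (q, 011, CBZ)
  read 0, top C: go to p, push ε → (p, 11, BZ)
  read 1, top B: go to p, push C → (p, 1, CZ)
  read 1, top C: go to p, push C → (p, ε, CZ)
All input consumed in state p with stack CZ.

CZ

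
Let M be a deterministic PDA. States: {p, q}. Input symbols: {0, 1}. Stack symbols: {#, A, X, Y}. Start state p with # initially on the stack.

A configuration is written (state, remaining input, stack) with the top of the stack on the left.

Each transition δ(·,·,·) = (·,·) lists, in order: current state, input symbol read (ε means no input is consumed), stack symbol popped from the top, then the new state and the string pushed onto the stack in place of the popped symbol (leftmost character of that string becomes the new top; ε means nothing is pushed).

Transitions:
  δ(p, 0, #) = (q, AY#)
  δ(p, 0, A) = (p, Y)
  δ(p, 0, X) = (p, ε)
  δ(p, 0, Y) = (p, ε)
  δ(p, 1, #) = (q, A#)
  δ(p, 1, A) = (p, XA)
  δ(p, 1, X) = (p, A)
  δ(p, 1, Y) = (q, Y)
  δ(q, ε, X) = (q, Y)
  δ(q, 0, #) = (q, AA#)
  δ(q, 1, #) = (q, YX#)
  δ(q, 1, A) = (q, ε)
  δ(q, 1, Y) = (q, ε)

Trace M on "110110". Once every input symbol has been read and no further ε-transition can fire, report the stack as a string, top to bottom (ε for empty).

AA#

(p, 110110, #)
  read 1, top #: go to q, push A# → (q, 10110, A#)
  read 1, top A: go to q, push ε → (q, 0110, #)
  read 0, top #: go to q, push AA# → (q, 110, AA#)
  read 1, top A: go to q, push ε → (q, 10, A#)
  read 1, top A: go to q, push ε → (q, 0, #)
  read 0, top #: go to q, push AA# → (q, ε, AA#)
All input consumed in state q with stack AA#.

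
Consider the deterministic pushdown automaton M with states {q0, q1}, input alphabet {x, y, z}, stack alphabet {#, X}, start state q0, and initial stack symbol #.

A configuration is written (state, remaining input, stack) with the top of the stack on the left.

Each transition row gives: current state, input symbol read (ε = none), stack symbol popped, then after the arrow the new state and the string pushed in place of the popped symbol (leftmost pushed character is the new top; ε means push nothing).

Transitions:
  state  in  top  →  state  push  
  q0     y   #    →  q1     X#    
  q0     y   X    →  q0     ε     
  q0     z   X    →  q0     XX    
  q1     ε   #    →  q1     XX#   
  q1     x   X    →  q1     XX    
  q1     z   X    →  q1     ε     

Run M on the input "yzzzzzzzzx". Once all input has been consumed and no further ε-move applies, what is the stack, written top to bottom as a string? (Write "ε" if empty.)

XX#

(q0, yzzzzzzzzx, #) ⊢ (q1, zzzzzzzzx, X#) ⊢ (q1, zzzzzzzx, #) ⊢ (q1, zzzzzzzx, XX#) ⊢ (q1, zzzzzzx, X#) ⊢ (q1, zzzzzx, #) ⊢ (q1, zzzzzx, XX#) ⊢ (q1, zzzzx, X#) ⊢ (q1, zzzx, #) ⊢ (q1, zzzx, XX#) ⊢ (q1, zzx, X#) ⊢ (q1, zx, #) ⊢ (q1, zx, XX#) ⊢ (q1, x, X#) ⊢ (q1, ε, XX#)
All input consumed in state q1 with stack XX#.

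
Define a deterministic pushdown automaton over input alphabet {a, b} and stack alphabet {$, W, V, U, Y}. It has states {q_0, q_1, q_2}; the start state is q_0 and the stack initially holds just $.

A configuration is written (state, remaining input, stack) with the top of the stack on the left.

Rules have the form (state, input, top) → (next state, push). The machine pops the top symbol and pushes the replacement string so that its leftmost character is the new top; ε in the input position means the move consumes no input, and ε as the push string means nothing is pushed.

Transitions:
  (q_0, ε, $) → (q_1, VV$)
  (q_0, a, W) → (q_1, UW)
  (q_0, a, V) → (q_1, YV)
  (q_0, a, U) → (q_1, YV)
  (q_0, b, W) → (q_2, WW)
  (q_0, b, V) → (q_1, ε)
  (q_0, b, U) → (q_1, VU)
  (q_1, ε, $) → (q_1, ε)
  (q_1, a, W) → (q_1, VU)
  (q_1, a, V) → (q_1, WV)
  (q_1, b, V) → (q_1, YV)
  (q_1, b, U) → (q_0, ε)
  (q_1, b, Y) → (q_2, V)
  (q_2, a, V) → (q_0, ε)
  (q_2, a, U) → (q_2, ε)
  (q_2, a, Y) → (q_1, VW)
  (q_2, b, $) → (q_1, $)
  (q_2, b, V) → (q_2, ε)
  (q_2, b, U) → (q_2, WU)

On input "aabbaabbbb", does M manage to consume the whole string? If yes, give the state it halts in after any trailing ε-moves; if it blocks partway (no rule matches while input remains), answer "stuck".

(q_0, aabbaabbbb, $) ⊢ (q_1, aabbaabbbb, VV$) ⊢ (q_1, abbaabbbb, WVV$) ⊢ (q_1, bbaabbbb, VUVV$) ⊢ (q_1, baabbbb, YVUVV$) ⊢ (q_2, aabbbb, VVUVV$) ⊢ (q_0, abbbb, VUVV$) ⊢ (q_1, bbbb, YVUVV$) ⊢ (q_2, bbb, VVUVV$) ⊢ (q_2, bb, VUVV$) ⊢ (q_2, b, UVV$) ⊢ (q_2, ε, WUVV$)
All input consumed; M is in state q_2.

q_2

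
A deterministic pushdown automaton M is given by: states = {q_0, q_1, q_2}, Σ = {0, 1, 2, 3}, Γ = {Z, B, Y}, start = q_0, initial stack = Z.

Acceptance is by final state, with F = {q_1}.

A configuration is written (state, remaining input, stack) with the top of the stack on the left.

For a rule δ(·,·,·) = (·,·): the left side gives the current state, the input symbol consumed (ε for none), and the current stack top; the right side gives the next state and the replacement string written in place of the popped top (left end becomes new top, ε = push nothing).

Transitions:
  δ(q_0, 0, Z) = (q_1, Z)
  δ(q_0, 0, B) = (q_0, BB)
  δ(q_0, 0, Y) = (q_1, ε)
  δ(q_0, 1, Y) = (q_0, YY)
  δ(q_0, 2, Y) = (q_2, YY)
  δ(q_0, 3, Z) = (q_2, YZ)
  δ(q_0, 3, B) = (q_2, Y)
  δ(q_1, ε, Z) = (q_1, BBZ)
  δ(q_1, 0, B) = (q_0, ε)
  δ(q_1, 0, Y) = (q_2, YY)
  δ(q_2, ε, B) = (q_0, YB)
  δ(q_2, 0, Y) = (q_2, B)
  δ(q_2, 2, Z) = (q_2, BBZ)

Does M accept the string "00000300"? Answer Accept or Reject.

(q_0, 00000300, Z)
  read 0, top Z: go to q_1, push Z → (q_1, 0000300, Z)
  ε-move, top Z: go to q_1, push BBZ → (q_1, 0000300, BBZ)
  read 0, top B: go to q_0, push ε → (q_0, 000300, BZ)
  read 0, top B: go to q_0, push BB → (q_0, 00300, BBZ)
  read 0, top B: go to q_0, push BB → (q_0, 0300, BBBZ)
  read 0, top B: go to q_0, push BB → (q_0, 300, BBBBZ)
  read 3, top B: go to q_2, push Y → (q_2, 00, YBBBZ)
  read 0, top Y: go to q_2, push B → (q_2, 0, BBBBZ)
  ε-move, top B: go to q_0, push YB → (q_0, 0, YBBBBZ)
  read 0, top Y: go to q_1, push ε → (q_1, ε, BBBBZ)
All input consumed; state q_1 ∈ F.

Accept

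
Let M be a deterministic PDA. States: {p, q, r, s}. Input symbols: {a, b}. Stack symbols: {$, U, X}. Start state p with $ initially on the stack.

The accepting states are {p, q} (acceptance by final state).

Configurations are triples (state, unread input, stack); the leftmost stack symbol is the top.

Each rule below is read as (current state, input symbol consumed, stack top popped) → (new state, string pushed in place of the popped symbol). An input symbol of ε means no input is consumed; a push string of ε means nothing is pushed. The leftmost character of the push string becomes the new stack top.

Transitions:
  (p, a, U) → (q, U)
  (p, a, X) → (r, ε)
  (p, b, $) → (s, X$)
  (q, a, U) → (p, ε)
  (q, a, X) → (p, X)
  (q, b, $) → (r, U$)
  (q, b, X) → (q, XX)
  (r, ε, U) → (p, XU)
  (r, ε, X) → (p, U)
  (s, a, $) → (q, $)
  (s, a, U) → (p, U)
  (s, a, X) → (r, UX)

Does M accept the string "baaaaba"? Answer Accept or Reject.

(p, baaaaba, $)
  read b, top $: go to s, push X$ → (s, aaaaba, X$)
  read a, top X: go to r, push UX → (r, aaaba, UX$)
  ε-move, top U: go to p, push XU → (p, aaaba, XUX$)
  read a, top X: go to r, push ε → (r, aaba, UX$)
  ε-move, top U: go to p, push XU → (p, aaba, XUX$)
  read a, top X: go to r, push ε → (r, aba, UX$)
  ε-move, top U: go to p, push XU → (p, aba, XUX$)
  read a, top X: go to r, push ε → (r, ba, UX$)
  ε-move, top U: go to p, push XU → (p, ba, XUX$)
No transition applies at (p, ba, XUX$); input not fully consumed.

Reject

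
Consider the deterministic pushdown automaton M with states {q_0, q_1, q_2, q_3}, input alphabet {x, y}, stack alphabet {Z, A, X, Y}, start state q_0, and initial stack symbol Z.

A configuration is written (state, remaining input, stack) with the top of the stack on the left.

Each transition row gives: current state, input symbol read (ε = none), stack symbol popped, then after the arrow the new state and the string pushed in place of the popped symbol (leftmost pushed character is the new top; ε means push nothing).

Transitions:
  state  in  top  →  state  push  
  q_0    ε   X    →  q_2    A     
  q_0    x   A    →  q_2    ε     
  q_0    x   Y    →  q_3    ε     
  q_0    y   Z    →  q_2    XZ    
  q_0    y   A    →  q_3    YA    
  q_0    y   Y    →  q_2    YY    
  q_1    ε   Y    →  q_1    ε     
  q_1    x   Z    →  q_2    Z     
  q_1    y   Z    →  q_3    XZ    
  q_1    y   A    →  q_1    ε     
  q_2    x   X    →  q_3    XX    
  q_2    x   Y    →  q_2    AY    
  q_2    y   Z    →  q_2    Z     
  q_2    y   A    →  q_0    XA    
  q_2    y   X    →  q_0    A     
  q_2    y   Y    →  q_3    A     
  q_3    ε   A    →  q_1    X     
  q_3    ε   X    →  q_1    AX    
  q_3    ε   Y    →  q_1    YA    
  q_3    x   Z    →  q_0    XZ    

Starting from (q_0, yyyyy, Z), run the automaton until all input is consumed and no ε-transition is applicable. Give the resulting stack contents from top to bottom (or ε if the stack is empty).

Z

(q_0, yyyyy, Z) ⊢ (q_2, yyyy, XZ) ⊢ (q_0, yyy, AZ) ⊢ (q_3, yy, YAZ) ⊢ (q_1, yy, YAAZ) ⊢ (q_1, yy, AAZ) ⊢ (q_1, y, AZ) ⊢ (q_1, ε, Z)
All input consumed in state q_1 with stack Z.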